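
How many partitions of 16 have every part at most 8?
Let r_j(i) = number of partitions of i into parts ≤ j, for i = 0..16. r_1(i) = 1 for all i; r_j(i) = r_{j-1}(i) + r_j(i-j). Rows j = 2..8: ≤2: 1 1 2 2 3 3 4 4 5 5 6 6 7 7 8 8 9; ≤3: 1 1 2 3 4 5 7 8 10 12 14 16 19 21 24 27 30; ≤4: 1 1 2 3 5 6 9 11 15 18 23 27 34 39 47 54 64; ≤5: 1 1 2 3 5 7 10 13 18 23 30 37 47 57 70 84 101; ≤6: 1 1 2 3 5 7 11 14 20 26 35 44 58 71 90 110 136; ≤7: 1 1 2 3 5 7 11 15 21 28 38 49 65 82 105 131 164; ≤8: 1 1 2 3 5 7 11 15 22 29 40 52 70 89 116 146 186. r_8(16) = 186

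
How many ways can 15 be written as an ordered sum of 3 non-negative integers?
C(15+3-1, 3-1) = C(17, 2) = 136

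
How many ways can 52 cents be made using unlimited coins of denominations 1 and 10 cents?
Coefficient of x^52 in 1/(1-x^1) · 1/(1-x^10). Use j coins of 10 for j = 0..⌊52/10⌋ = 5, the rest in 1s: 5 + 1 = 6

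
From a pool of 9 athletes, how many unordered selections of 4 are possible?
C(9,4) = 9!/(4!×5!) = 126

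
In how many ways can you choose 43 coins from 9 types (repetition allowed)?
C(43+9-1, 9-1) = C(51, 8) = 636763050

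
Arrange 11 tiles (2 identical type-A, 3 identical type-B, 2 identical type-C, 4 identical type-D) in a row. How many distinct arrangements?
11! / (2! × 3! × 2! × 4!) = 69300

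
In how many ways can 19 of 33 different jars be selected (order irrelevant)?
C(33,19) = 33!/(19!×14!) = 818809200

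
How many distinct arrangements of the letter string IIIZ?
4! / (1! × 3!) = 4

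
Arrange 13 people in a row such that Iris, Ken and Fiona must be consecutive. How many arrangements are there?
Treat the 3 as one block: (13-3+1)! × 3! = 39916800 × 6 = 239500800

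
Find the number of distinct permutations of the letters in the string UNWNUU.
6! / (2! × 3! × 1!) = 60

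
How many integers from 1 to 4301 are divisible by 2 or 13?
⌊4301/2⌋ + ⌊4301/13⌋ - ⌊4301/26⌋ = 2150 + 330 - 165 = 2315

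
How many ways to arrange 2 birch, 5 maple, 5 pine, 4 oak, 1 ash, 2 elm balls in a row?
19! / (2! × 5! × 5! × 4! × 1! × 2!) = 87995587680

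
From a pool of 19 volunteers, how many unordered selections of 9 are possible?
C(19,9) = 19!/(9!×10!) = 92378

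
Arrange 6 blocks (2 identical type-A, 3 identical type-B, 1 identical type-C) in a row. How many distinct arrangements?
6! / (2! × 3! × 1!) = 60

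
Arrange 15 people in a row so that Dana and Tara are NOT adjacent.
Total - adjacent = 15! - (15-1)!×2 = 1307674368000 - 174356582400 = 1133317785600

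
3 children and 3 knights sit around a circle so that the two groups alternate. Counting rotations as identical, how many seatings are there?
Fix one of the children: (3-1)! ways for the remaining children, × 3! ways for the knights = 2 × 6 = 12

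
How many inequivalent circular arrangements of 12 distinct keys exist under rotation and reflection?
(12-1)!/2 = 39916800/2 = 19958400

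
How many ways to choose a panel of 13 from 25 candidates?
C(25,13) = 25!/(13!×12!) = 5200300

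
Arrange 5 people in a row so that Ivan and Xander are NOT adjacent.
Total - adjacent = 5! - (5-1)!×2 = 120 - 48 = 72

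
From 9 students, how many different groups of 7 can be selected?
C(9,7) = 9!/(7!×2!) = 36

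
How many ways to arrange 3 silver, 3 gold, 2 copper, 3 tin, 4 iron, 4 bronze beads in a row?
19! / (3! × 3! × 2! × 3! × 4! × 4!) = 488864376000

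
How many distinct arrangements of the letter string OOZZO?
5! / (2! × 3!) = 10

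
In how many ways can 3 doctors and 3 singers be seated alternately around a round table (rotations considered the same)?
Fix one of the doctors: (3-1)! ways for the remaining doctors, × 3! ways for the singers = 2 × 6 = 12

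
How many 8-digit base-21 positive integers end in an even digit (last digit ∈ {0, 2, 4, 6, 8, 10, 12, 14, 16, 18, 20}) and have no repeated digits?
Last∈{0,2,4,6,8,10,12,14,16,18,20}. Last=0: 390700800. Last nonzero: 10×19×P(19,6) = 3711657600. Total = 4102358400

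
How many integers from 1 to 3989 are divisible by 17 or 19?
⌊3989/17⌋ + ⌊3989/19⌋ - ⌊3989/323⌋ = 234 + 209 - 12 = 431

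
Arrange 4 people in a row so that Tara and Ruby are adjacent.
Treat as block: (4-1)! × 2! = 6 × 2 = 12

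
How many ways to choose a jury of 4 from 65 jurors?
C(65,4) = 65!/(4!×61!) = 677040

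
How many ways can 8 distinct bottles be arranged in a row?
8! = 40320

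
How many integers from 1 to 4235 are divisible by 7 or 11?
⌊4235/7⌋ + ⌊4235/11⌋ - ⌊4235/77⌋ = 605 + 385 - 55 = 935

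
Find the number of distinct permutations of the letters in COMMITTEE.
9! / (1! × 1! × 2! × 1! × 2! × 2!) = 45360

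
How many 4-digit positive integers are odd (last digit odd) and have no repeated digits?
Last∈{1,3,5,7,9}. Last=0: 0. Last nonzero: 5×8×P(8,2) = 2240. Total = 2240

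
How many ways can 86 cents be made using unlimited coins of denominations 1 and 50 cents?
Coefficient of x^86 in 1/(1-x^1) · 1/(1-x^50). Use j coins of 50 for j = 0..⌊86/50⌋ = 1, the rest in 1s: 1 + 1 = 2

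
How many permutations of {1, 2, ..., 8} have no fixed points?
!8 = Σ_{j=0}^{8} (-1)^j·8!/j! = 40320 - 40320 + 20160 - 6720 + 1680 - 336 + 56 - 8 + 1 = 14833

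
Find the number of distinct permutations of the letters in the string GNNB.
4! / (1! × 1! × 2!) = 12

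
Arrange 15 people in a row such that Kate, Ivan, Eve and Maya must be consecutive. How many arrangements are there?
Treat the 4 as one block: (15-4+1)! × 4! = 479001600 × 24 = 11496038400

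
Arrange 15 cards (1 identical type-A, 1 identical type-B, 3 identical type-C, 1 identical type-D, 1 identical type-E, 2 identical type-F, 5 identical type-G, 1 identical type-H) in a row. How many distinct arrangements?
15! / (1! × 1! × 3! × 1! × 1! × 2! × 5! × 1!) = 908107200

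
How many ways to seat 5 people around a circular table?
Circular: fix one position, arrange the rest. (5-1)! = 24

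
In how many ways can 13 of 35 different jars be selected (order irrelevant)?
C(35,13) = 35!/(13!×22!) = 1476337800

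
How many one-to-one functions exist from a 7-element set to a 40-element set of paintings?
P(40,7) = 40!/(40-7)! = 93963542400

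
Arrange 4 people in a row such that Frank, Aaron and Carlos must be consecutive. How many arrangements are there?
Treat the 3 as one block: (4-3+1)! × 3! = 2 × 6 = 12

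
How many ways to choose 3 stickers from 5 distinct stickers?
C(5,3) = 5!/(3!×2!) = 10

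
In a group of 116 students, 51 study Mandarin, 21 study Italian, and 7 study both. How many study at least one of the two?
|A∪B| = |A| + |B| - |A∩B| = 51 + 21 - 7 = 65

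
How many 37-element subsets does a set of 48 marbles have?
C(48,37) = 48!/(37!×11!) = 22595200368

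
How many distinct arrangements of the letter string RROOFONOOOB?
11! / (1! × 1! × 1! × 2! × 6!) = 27720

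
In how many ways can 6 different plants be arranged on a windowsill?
6! = 720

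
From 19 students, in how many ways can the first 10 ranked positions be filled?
P(19,10) = 19!/(19-10)! = 335221286400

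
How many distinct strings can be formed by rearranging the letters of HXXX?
4! / (3! × 1!) = 4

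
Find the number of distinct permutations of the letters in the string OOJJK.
5! / (2! × 1! × 2!) = 30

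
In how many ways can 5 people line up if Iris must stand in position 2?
Fix one position: (5-1)! = 24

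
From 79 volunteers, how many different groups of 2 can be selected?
C(79,2) = 79!/(2!×77!) = 3081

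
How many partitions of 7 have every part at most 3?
Let r_j(i) = number of partitions of i into parts ≤ j, for i = 0..7. r_1(i) = 1 for all i; r_j(i) = r_{j-1}(i) + r_j(i-j). Rows j = 2..3: ≤2: 1 1 2 2 3 3 4 4; ≤3: 1 1 2 3 4 5 7 8. r_3(7) = 8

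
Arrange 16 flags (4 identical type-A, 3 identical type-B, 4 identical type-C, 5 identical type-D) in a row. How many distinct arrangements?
16! / (4! × 3! × 4! × 5!) = 50450400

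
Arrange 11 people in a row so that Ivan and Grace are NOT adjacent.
Total - adjacent = 11! - (11-1)!×2 = 39916800 - 7257600 = 32659200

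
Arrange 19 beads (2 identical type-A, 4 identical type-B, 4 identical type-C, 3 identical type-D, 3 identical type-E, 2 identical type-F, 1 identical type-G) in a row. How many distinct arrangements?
19! / (2! × 4! × 4! × 3! × 3! × 2! × 1!) = 1466593128000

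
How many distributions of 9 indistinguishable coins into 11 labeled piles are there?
C(9+11-1, 11-1) = C(19, 10) = 92378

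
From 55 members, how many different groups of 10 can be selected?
C(55,10) = 55!/(10!×45!) = 29248649430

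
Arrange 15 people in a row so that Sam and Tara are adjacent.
Treat as block: (15-1)! × 2! = 87178291200 × 2 = 174356582400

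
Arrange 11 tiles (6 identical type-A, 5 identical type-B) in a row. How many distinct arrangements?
11! / (6! × 5!) = 462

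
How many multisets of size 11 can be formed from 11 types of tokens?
C(11+11-1, 11-1) = C(21, 10) = 352716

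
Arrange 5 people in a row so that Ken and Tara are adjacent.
Treat as block: (5-1)! × 2! = 24 × 2 = 48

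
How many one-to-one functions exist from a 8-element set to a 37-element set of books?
P(37,8) = 37!/(37-8)! = 1556675366400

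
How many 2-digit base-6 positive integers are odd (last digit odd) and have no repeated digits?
Last∈{1,3,5}. Last=0: 0. Last nonzero: 3×4×P(4,0) = 12. Total = 12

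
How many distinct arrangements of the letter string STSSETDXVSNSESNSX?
17! / (2! × 2! × 1! × 2! × 1! × 2! × 7!) = 4410806400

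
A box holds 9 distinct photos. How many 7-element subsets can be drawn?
C(9,7) = 9!/(7!×2!) = 36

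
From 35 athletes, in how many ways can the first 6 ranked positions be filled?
P(35,6) = 35!/(35-6)! = 1168675200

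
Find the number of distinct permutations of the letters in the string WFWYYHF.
7! / (2! × 1! × 2! × 2!) = 630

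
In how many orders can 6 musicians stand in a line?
6! = 720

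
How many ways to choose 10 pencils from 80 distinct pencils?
C(80,10) = 80!/(10!×70!) = 1646492110120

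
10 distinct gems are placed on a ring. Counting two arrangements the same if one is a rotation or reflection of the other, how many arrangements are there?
(10-1)!/2 = 362880/2 = 181440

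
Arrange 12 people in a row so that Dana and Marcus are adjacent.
Treat as block: (12-1)! × 2! = 39916800 × 2 = 79833600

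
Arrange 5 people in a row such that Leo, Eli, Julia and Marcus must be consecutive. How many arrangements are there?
Treat the 4 as one block: (5-4+1)! × 4! = 2 × 24 = 48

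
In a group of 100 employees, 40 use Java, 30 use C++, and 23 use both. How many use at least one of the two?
|A∪B| = |A| + |B| - |A∩B| = 40 + 30 - 23 = 47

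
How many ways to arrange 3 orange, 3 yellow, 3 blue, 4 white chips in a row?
13! / (3! × 3! × 3! × 4!) = 1201200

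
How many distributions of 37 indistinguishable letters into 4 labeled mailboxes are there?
C(37+4-1, 4-1) = C(40, 3) = 9880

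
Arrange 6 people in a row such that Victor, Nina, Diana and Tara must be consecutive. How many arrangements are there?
Treat the 4 as one block: (6-4+1)! × 4! = 6 × 24 = 144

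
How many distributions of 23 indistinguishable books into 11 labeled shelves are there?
C(23+11-1, 11-1) = C(33, 10) = 92561040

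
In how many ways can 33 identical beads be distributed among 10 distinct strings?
C(33+10-1, 10-1) = C(42, 9) = 445891810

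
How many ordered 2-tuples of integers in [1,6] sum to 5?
Coefficient of x^5 in (x + x² + ... + x^6)^2. By inclusion-exclusion on dice exceeding 6: Σ_j (-1)^j C(2,j)·C(5-1-6j, 1) = C(2,0)·C(4,1) = 1·4 = 4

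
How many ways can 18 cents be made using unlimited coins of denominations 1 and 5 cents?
Coefficient of x^18 in 1/(1-x^1) · 1/(1-x^5). Use j coins of 5 for j = 0..⌊18/5⌋ = 3, the rest in 1s: 3 + 1 = 4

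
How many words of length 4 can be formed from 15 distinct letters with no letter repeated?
P(15,4) = 15!/(15-4)! = 32760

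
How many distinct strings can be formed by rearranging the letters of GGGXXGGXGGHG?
12! / (1! × 8! × 3!) = 1980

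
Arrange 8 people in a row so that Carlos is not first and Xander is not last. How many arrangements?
By inclusion-exclusion: 8! - 2×(8-1)! + (8-2)! = 40320 - 10080 + 720 = 30960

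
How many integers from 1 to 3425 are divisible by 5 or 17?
⌊3425/5⌋ + ⌊3425/17⌋ - ⌊3425/85⌋ = 685 + 201 - 40 = 846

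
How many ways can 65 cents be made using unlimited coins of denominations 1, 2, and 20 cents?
Coefficient of x^65 in 1/(1-x^1) · 1/(1-x^2) · 1/(1-x^20). Case on j = number of 20-cent coins (j = 0..3); remainder r = 65 - 20j is made from {1,2} in ⌊r/2⌋+1 ways. r = 65, 45, 25, 5 → 33 + 23 + 13 + 3 = 72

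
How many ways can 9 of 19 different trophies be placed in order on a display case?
P(19,9) = 19!/(19-9)! = 33522128640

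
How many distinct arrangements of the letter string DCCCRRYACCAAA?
13! / (4! × 2! × 1! × 1! × 5!) = 1081080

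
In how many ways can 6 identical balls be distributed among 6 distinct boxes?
C(6+6-1, 6-1) = C(11, 5) = 462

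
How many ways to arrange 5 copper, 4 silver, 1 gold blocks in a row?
10! / (5! × 4! × 1!) = 1260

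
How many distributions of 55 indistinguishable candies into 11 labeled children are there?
C(55+11-1, 11-1) = C(65, 10) = 179013799328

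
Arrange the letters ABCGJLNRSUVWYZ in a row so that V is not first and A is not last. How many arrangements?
By inclusion-exclusion: 14! - 2×(14-1)! + (14-2)! = 87178291200 - 12454041600 + 479001600 = 75203251200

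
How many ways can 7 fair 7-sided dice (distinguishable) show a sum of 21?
Coefficient of x^21 in (x + x² + ... + x^7)^7. By inclusion-exclusion on dice exceeding 7: Σ_j (-1)^j C(7,j)·C(21-1-7j, 6) = C(7,0)·C(20,6) - C(7,1)·C(13,6) + C(7,2)·C(6,6) = 1·38760 - 7·1716 + 21·1 = 26769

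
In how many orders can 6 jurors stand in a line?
6! = 720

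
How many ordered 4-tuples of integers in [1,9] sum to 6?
Coefficient of x^6 in (x + x² + ... + x^9)^4. By inclusion-exclusion on dice exceeding 9: Σ_j (-1)^j C(4,j)·C(6-1-9j, 3) = C(4,0)·C(5,3) = 1·10 = 10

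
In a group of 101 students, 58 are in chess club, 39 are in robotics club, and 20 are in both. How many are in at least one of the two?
|A∪B| = |A| + |B| - |A∩B| = 58 + 39 - 20 = 77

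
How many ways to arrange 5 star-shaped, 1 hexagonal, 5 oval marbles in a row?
11! / (5! × 1! × 5!) = 2772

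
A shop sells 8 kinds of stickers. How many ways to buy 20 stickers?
C(20+8-1, 8-1) = C(27, 7) = 888030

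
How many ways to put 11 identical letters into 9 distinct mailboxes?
C(11+9-1, 9-1) = C(19, 8) = 75582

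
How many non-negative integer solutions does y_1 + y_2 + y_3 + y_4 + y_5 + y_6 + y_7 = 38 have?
C(38+7-1, 7-1) = C(44, 6) = 7059052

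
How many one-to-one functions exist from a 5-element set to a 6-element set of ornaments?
P(6,5) = 6!/(6-5)! = 720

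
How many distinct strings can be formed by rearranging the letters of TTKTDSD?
7! / (1! × 2! × 1! × 3!) = 420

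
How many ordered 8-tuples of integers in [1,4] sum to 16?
Coefficient of x^16 in (x + x² + ... + x^4)^8. By inclusion-exclusion on dice exceeding 4: Σ_j (-1)^j C(8,j)·C(16-1-4j, 7) = C(8,0)·C(15,7) - C(8,1)·C(11,7) + C(8,2)·C(7,7) = 1·6435 - 8·330 + 28·1 = 3823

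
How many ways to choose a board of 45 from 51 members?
C(51,45) = 51!/(45!×6!) = 18009460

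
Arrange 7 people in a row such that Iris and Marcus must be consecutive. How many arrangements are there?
Treat the 2 as one block: (7-2+1)! × 2! = 720 × 2 = 1440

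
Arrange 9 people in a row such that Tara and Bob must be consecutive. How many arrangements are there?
Treat the 2 as one block: (9-2+1)! × 2! = 40320 × 2 = 80640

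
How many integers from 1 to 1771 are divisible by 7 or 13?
⌊1771/7⌋ + ⌊1771/13⌋ - ⌊1771/91⌋ = 253 + 136 - 19 = 370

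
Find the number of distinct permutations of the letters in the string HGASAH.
6! / (2! × 1! × 2! × 1!) = 180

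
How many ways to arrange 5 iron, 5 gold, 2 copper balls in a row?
12! / (5! × 5! × 2!) = 16632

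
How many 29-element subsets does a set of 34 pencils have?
C(34,29) = 34!/(29!×5!) = 278256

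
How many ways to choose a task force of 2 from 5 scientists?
C(5,2) = 5!/(2!×3!) = 10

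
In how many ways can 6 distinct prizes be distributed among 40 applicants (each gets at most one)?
P(40,6) = 40!/(40-6)! = 2763633600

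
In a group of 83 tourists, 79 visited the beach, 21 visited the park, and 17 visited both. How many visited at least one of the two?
|A∪B| = |A| + |B| - |A∩B| = 79 + 21 - 17 = 83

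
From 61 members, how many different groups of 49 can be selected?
C(61,49) = 61!/(49!×12!) = 1742058970275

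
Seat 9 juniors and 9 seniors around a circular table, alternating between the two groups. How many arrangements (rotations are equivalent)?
Fix one of the juniors: (9-1)! ways for the remaining juniors, × 9! ways for the seniors = 40320 × 362880 = 14631321600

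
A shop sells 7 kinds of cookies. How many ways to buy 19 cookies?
C(19+7-1, 7-1) = C(25, 6) = 177100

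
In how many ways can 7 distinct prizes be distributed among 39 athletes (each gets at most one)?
P(39,7) = 39!/(39-7)! = 77519922480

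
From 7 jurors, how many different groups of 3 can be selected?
C(7,3) = 7!/(3!×4!) = 35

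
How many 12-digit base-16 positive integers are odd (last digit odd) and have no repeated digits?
Last∈{1,3,5,7,9,11,13,15}. Last=0: 0. Last nonzero: 8×14×P(14,10) = 406832025600. Total = 406832025600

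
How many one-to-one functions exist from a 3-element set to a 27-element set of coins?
P(27,3) = 27!/(27-3)! = 17550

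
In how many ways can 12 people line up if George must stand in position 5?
Fix one position: (12-1)! = 39916800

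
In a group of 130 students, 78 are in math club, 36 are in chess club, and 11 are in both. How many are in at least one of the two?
|A∪B| = |A| + |B| - |A∩B| = 78 + 36 - 11 = 103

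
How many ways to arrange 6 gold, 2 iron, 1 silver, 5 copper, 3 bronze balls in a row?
17! / (6! × 2! × 1! × 5! × 3!) = 343062720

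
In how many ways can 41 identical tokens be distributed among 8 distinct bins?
C(41+8-1, 8-1) = C(48, 7) = 73629072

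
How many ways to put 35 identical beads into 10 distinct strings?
C(35+10-1, 10-1) = C(44, 9) = 708930508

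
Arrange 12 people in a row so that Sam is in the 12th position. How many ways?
Fix one position: (12-1)! = 39916800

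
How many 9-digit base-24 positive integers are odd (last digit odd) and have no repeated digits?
Last∈{1,3,5,7,9,11,13,15,17,19,21,23}. Last=0: 0. Last nonzero: 12×22×P(22,7) = 226919024640. Total = 226919024640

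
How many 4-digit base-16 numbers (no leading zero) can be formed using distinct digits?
First digit: 15 choices (nonzero). Then descending: 15 × 15 × 14 × 13 = 40950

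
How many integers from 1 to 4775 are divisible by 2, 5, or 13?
⌊4775/2⌋+⌊4775/5⌋+⌊4775/13⌋ - ⌊4775/10⌋-⌊4775/26⌋-⌊4775/65⌋ + ⌊4775/130⌋ = 2387+955+367 - 477-183-73 + 36 = 3012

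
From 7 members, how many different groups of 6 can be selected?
C(7,6) = 7!/(6!×1!) = 7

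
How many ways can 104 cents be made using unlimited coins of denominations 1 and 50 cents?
Coefficient of x^104 in 1/(1-x^1) · 1/(1-x^50). Use j coins of 50 for j = 0..⌊104/50⌋ = 2, the rest in 1s: 2 + 1 = 3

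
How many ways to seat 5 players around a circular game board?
Circular: fix one position, arrange the rest. (5-1)! = 24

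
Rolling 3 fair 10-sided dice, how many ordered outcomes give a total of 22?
Coefficient of x^22 in (x + x² + ... + x^10)^3. By inclusion-exclusion on dice exceeding 10: Σ_j (-1)^j C(3,j)·C(22-1-10j, 2) = C(3,0)·C(21,2) - C(3,1)·C(11,2) = 1·210 - 3·55 = 45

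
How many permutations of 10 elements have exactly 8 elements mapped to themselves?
Choose the 8 fixed points C(10,8) = 45, derange the rest: !2 = Σ_{j=0}^{2} (-1)^j·2!/j! = 2 - 2 + 1 = 1. Product = 45 × 1 = 45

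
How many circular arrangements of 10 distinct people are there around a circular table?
Circular: fix one position, arrange the rest. (10-1)! = 362880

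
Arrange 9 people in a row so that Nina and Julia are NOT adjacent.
Total - adjacent = 9! - (9-1)!×2 = 362880 - 80640 = 282240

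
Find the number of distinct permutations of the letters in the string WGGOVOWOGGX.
11! / (2! × 3! × 1! × 4! × 1!) = 138600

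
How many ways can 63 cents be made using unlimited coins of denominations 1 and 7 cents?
Coefficient of x^63 in 1/(1-x^1) · 1/(1-x^7). Use j coins of 7 for j = 0..⌊63/7⌋ = 9, the rest in 1s: 9 + 1 = 10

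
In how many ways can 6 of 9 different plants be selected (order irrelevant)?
C(9,6) = 9!/(6!×3!) = 84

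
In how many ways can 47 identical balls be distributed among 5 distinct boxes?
C(47+5-1, 5-1) = C(51, 4) = 249900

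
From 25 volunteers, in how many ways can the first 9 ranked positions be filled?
P(25,9) = 25!/(25-9)! = 741354768000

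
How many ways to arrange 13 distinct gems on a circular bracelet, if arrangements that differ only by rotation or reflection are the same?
(13-1)!/2 = 479001600/2 = 239500800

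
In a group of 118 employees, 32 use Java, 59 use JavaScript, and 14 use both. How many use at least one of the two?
|A∪B| = |A| + |B| - |A∩B| = 32 + 59 - 14 = 77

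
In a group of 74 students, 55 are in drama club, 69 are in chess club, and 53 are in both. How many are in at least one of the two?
|A∪B| = |A| + |B| - |A∩B| = 55 + 69 - 53 = 71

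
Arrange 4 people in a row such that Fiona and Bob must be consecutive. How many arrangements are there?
Treat the 2 as one block: (4-2+1)! × 2! = 6 × 2 = 12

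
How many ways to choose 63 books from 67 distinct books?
C(67,63) = 67!/(63!×4!) = 766480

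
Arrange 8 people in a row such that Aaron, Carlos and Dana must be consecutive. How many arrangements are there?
Treat the 3 as one block: (8-3+1)! × 3! = 720 × 6 = 4320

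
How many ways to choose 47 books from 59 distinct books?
C(59,47) = 59!/(47!×12!) = 1119487075980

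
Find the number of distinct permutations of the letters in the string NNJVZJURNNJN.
12! / (3! × 1! × 5! × 1! × 1! × 1!) = 665280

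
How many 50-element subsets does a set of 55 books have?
C(55,50) = 55!/(50!×5!) = 3478761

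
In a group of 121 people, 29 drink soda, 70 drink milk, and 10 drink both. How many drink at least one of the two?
|A∪B| = |A| + |B| - |A∩B| = 29 + 70 - 10 = 89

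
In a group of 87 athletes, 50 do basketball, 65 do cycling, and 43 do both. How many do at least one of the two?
|A∪B| = |A| + |B| - |A∩B| = 50 + 65 - 43 = 72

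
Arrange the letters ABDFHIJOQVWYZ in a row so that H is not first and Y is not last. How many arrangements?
By inclusion-exclusion: 13! - 2×(13-1)! + (13-2)! = 6227020800 - 958003200 + 39916800 = 5308934400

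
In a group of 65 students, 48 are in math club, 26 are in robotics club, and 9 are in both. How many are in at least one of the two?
|A∪B| = |A| + |B| - |A∩B| = 48 + 26 - 9 = 65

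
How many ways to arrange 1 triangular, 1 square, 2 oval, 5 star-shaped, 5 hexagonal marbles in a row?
14! / (1! × 1! × 2! × 5! × 5!) = 3027024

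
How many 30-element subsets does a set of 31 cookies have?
C(31,30) = 31!/(30!×1!) = 31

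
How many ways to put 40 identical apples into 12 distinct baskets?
C(40+12-1, 12-1) = C(51, 11) = 47626016970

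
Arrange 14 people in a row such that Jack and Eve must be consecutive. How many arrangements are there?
Treat the 2 as one block: (14-2+1)! × 2! = 6227020800 × 2 = 12454041600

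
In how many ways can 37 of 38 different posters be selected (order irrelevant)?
C(38,37) = 38!/(37!×1!) = 38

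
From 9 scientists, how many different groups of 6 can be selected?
C(9,6) = 9!/(6!×3!) = 84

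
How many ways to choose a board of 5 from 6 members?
C(6,5) = 6!/(5!×1!) = 6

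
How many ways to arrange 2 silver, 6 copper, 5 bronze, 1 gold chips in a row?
14! / (2! × 6! × 5! × 1!) = 504504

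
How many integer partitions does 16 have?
Pentagonal recurrence p(n) = p(n-1) + p(n-2) - p(n-5) - p(n-7) + p(n-12) + p(n-15) - ... gives p(0..15) = 1, 1, 2, 3, 5, 7, 11, 15, 22, 30, 42, 56, 77, 101, 135, 176. p(16) = p(15) + p(14) - p(11) - p(9) + p(4) + p(1) = 176 + 135 - 56 - 30 + 5 + 1 = 231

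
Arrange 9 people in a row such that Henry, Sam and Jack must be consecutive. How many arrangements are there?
Treat the 3 as one block: (9-3+1)! × 3! = 5040 × 6 = 30240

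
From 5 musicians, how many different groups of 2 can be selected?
C(5,2) = 5!/(2!×3!) = 10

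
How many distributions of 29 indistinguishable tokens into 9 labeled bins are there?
C(29+9-1, 9-1) = C(37, 8) = 38608020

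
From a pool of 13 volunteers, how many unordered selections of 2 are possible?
C(13,2) = 13!/(2!×11!) = 78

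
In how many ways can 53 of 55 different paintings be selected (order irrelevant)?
C(55,53) = 55!/(53!×2!) = 1485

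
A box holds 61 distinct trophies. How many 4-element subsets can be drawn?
C(61,4) = 61!/(4!×57!) = 521855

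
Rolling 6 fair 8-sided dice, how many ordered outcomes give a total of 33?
Coefficient of x^33 in (x + x² + ... + x^8)^6. By inclusion-exclusion on dice exceeding 8: Σ_j (-1)^j C(6,j)·C(33-1-8j, 5) = C(6,0)·C(32,5) - C(6,1)·C(24,5) + C(6,2)·C(16,5) - C(6,3)·C(8,5) = 1·201376 - 6·42504 + 15·4368 - 20·56 = 10752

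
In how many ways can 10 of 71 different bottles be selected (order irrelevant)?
C(71,10) = 71!/(10!×61!) = 461738052776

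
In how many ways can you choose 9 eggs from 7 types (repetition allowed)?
C(9+7-1, 7-1) = C(15, 6) = 5005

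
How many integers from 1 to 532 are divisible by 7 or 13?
⌊532/7⌋ + ⌊532/13⌋ - ⌊532/91⌋ = 76 + 40 - 5 = 111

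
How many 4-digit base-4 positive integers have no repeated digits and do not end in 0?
Last digit: 3 nonzero choices. First digit: 2 (nonzero, ≠last). Middle 2: P(2,2) = 2. Total = 12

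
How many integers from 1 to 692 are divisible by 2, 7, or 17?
⌊692/2⌋+⌊692/7⌋+⌊692/17⌋ - ⌊692/14⌋-⌊692/34⌋-⌊692/119⌋ + ⌊692/238⌋ = 346+98+40 - 49-20-5 + 2 = 412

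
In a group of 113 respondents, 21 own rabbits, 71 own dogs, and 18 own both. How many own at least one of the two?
|A∪B| = |A| + |B| - |A∩B| = 21 + 71 - 18 = 74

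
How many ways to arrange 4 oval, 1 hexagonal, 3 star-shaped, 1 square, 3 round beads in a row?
12! / (4! × 1! × 3! × 1! × 3!) = 554400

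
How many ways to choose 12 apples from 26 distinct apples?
C(26,12) = 26!/(12!×14!) = 9657700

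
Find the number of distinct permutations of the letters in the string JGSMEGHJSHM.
11! / (2! × 2! × 2! × 2! × 1! × 2!) = 1247400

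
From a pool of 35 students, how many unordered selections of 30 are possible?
C(35,30) = 35!/(30!×5!) = 324632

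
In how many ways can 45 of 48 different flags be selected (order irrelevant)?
C(48,45) = 48!/(45!×3!) = 17296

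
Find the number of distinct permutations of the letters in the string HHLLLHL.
7! / (3! × 4!) = 35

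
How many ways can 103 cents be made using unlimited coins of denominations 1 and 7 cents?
Coefficient of x^103 in 1/(1-x^1) · 1/(1-x^7). Use j coins of 7 for j = 0..⌊103/7⌋ = 14, the rest in 1s: 14 + 1 = 15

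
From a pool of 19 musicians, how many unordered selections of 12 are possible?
C(19,12) = 19!/(12!×7!) = 50388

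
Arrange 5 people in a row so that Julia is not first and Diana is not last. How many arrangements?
By inclusion-exclusion: 5! - 2×(5-1)! + (5-2)! = 120 - 48 + 6 = 78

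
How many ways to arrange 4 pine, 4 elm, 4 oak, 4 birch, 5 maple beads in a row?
21! / (4! × 4! × 4! × 4! × 5!) = 1283268987000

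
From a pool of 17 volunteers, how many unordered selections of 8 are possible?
C(17,8) = 17!/(8!×9!) = 24310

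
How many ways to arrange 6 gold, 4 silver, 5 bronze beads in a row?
15! / (6! × 4! × 5!) = 630630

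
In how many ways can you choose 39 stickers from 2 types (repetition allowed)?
C(39+2-1, 2-1) = C(40, 1) = 40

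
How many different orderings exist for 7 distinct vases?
7! = 5040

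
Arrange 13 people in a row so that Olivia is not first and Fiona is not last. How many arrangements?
By inclusion-exclusion: 13! - 2×(13-1)! + (13-2)! = 6227020800 - 958003200 + 39916800 = 5308934400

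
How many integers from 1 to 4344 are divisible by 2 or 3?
⌊4344/2⌋ + ⌊4344/3⌋ - ⌊4344/6⌋ = 2172 + 1448 - 724 = 2896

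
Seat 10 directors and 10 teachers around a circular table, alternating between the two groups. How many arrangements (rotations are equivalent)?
Fix one of the directors: (10-1)! ways for the remaining directors, × 10! ways for the teachers = 362880 × 3628800 = 1316818944000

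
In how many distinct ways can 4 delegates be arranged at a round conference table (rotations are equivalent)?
Circular: fix one position, arrange the rest. (4-1)! = 6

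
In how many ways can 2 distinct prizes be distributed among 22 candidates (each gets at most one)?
P(22,2) = 22!/(22-2)! = 462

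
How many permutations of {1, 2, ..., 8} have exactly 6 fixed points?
Choose the 6 fixed points C(8,6) = 28, derange the rest: !2 = Σ_{j=0}^{2} (-1)^j·2!/j! = 2 - 2 + 1 = 1. Product = 28 × 1 = 28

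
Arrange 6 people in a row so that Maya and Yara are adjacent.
Treat as block: (6-1)! × 2! = 120 × 2 = 240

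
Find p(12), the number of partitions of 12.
Pentagonal recurrence p(n) = p(n-1) + p(n-2) - p(n-5) - p(n-7) + p(n-12) + p(n-15) - ... gives p(0..11) = 1, 1, 2, 3, 5, 7, 11, 15, 22, 30, 42, 56. p(12) = p(11) + p(10) - p(7) - p(5) + p(0) = 56 + 42 - 15 - 7 + 1 = 77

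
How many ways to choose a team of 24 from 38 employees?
C(38,24) = 38!/(24!×14!) = 9669554100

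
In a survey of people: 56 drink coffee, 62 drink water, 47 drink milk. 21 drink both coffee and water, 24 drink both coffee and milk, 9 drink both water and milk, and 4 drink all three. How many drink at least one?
|A∪B∪C| = 56+62+47-21-24-9+4 = 115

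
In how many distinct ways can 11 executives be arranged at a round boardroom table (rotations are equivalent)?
Circular: fix one position, arrange the rest. (11-1)! = 3628800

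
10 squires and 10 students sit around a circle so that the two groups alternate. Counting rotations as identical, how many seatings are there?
Fix one of the squires: (10-1)! ways for the remaining squires, × 10! ways for the students = 362880 × 3628800 = 1316818944000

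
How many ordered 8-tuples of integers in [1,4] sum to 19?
Coefficient of x^19 in (x + x² + ... + x^4)^8. By inclusion-exclusion on dice exceeding 4: Σ_j (-1)^j C(8,j)·C(19-1-4j, 7) = C(8,0)·C(18,7) - C(8,1)·C(14,7) + C(8,2)·C(10,7) = 1·31824 - 8·3432 + 28·120 = 7728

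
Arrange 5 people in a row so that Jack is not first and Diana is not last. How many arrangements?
By inclusion-exclusion: 5! - 2×(5-1)! + (5-2)! = 120 - 48 + 6 = 78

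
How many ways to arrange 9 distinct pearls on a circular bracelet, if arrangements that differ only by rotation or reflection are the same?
(9-1)!/2 = 40320/2 = 20160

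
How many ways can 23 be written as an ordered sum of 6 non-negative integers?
C(23+6-1, 6-1) = C(28, 5) = 98280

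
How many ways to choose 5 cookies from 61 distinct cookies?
C(61,5) = 61!/(5!×56!) = 5949147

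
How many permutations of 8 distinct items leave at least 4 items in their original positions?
Exactly j fixed points: C(8,j)·!(8-j); sum over j ≥ 4 (derangement numbers via !m = (m-1)·(!(m-1) + !(m-2)): !0..!4 = 1, 0, 1, 2, 9). Σ_{j=4}^{8} C(8,j)·!(8-j) = C(8,4)·!4 + C(8,5)·!3 + C(8,6)·!2 + C(8,7)·!1 + C(8,8)·!0 = 70·9 + 56·2 + 28·1 + 8·0 + 1·1 = 771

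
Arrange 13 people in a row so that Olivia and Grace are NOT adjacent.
Total - adjacent = 13! - (13-1)!×2 = 6227020800 - 958003200 = 5269017600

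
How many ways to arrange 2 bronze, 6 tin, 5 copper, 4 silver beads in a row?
17! / (2! × 6! × 5! × 4!) = 85765680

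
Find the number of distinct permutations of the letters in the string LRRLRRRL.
8! / (3! × 5!) = 56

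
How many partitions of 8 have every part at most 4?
Let r_j(i) = number of partitions of i into parts ≤ j, for i = 0..8. r_1(i) = 1 for all i; r_j(i) = r_{j-1}(i) + r_j(i-j). Rows j = 2..4: ≤2: 1 1 2 2 3 3 4 4 5; ≤3: 1 1 2 3 4 5 7 8 10; ≤4: 1 1 2 3 5 6 9 11 15. r_4(8) = 15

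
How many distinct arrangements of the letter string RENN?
4! / (1! × 1! × 2!) = 12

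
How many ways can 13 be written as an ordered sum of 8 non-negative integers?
C(13+8-1, 8-1) = C(20, 7) = 77520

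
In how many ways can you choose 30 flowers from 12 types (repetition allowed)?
C(30+12-1, 12-1) = C(41, 11) = 3159461968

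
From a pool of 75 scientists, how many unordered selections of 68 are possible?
C(75,68) = 75!/(68!×7!) = 1984829850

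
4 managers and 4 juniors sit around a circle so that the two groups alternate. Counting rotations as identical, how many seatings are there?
Fix one of the managers: (4-1)! ways for the remaining managers, × 4! ways for the juniors = 6 × 24 = 144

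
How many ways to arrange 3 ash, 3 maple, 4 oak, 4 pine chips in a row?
14! / (3! × 3! × 4! × 4!) = 4204200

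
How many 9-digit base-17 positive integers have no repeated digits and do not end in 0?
Last digit: 16 nonzero choices. First digit: 15 (nonzero, ≠last). Middle 7: P(15,7) = 32432400. Total = 7783776000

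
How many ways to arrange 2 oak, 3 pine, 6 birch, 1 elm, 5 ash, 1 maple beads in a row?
18! / (2! × 3! × 6! × 1! × 5! × 1!) = 6175128960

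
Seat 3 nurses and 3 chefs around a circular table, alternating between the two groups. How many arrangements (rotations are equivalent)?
Fix one of the nurses: (3-1)! ways for the remaining nurses, × 3! ways for the chefs = 2 × 6 = 12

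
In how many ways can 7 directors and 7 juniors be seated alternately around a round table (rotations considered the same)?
Fix one of the directors: (7-1)! ways for the remaining directors, × 7! ways for the juniors = 720 × 5040 = 3628800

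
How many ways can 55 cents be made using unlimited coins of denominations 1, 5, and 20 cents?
Coefficient of x^55 in 1/(1-x^1) · 1/(1-x^5) · 1/(1-x^20). Case on j = number of 20-cent coins (j = 0..2); remainder r = 55 - 20j is made from {1,5} in ⌊r/5⌋+1 ways. r = 55, 35, 15 → 12 + 8 + 4 = 24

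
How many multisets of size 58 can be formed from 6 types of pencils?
C(58+6-1, 6-1) = C(63, 5) = 7028847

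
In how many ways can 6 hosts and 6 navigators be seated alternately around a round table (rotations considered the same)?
Fix one of the hosts: (6-1)! ways for the remaining hosts, × 6! ways for the navigators = 120 × 720 = 86400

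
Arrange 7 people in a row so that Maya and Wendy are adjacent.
Treat as block: (7-1)! × 2! = 720 × 2 = 1440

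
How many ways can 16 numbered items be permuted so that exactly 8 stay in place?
Choose the 8 fixed points C(16,8) = 12870, derange the rest: !8 = Σ_{j=0}^{8} (-1)^j·8!/j! = 40320 - 40320 + 20160 - 6720 + 1680 - 336 + 56 - 8 + 1 = 14833. Product = 12870 × 14833 = 190900710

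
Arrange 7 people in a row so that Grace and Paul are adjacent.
Treat as block: (7-1)! × 2! = 720 × 2 = 1440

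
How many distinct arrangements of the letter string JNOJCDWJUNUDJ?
13! / (1! × 2! × 2! × 1! × 1! × 2! × 4!) = 32432400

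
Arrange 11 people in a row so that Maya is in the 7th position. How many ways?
Fix one position: (11-1)! = 3628800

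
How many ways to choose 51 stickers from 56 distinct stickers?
C(56,51) = 56!/(51!×5!) = 3819816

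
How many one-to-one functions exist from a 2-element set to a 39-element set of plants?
P(39,2) = 39!/(39-2)! = 1482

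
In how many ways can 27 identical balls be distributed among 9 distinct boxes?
C(27+9-1, 9-1) = C(35, 8) = 23535820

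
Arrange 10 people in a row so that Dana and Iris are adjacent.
Treat as block: (10-1)! × 2! = 362880 × 2 = 725760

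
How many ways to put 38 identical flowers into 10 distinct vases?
C(38+10-1, 10-1) = C(47, 9) = 1362649145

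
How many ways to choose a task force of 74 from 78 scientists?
C(78,74) = 78!/(74!×4!) = 1426425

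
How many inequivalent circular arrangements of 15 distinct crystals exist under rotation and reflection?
(15-1)!/2 = 87178291200/2 = 43589145600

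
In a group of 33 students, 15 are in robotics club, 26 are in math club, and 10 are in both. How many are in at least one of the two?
|A∪B| = |A| + |B| - |A∩B| = 15 + 26 - 10 = 31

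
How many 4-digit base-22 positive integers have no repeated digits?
First digit: 21 choices (nonzero). Then descending: 21 × 21 × 20 × 19 = 167580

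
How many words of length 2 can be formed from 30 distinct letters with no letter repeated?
P(30,2) = 30!/(30-2)! = 870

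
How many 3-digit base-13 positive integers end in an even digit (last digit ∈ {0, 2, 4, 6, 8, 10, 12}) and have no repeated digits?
Last∈{0,2,4,6,8,10,12}. Last=0: 132. Last nonzero: 6×11×P(11,1) = 726. Total = 858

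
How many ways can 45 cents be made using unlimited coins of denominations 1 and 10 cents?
Coefficient of x^45 in 1/(1-x^1) · 1/(1-x^10). Use j coins of 10 for j = 0..⌊45/10⌋ = 4, the rest in 1s: 4 + 1 = 5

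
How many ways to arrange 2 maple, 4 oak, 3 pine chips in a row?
9! / (2! × 4! × 3!) = 1260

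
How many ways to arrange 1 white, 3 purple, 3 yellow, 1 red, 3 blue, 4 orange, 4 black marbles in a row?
19! / (1! × 3! × 3! × 1! × 3! × 4! × 4!) = 977728752000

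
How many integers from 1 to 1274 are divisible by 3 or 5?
⌊1274/3⌋ + ⌊1274/5⌋ - ⌊1274/15⌋ = 424 + 254 - 84 = 594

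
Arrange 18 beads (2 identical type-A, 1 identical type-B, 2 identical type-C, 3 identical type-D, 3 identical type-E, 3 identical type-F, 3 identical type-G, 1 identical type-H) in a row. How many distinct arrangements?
18! / (2! × 1! × 2! × 3! × 3! × 3! × 3! × 1!) = 1235025792000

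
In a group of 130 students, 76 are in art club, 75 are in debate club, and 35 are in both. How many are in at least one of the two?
|A∪B| = |A| + |B| - |A∩B| = 76 + 75 - 35 = 116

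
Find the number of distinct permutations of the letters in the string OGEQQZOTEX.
10! / (1! × 2! × 1! × 2! × 1! × 2! × 1!) = 453600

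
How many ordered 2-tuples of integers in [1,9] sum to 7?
Coefficient of x^7 in (x + x² + ... + x^9)^2. By inclusion-exclusion on dice exceeding 9: Σ_j (-1)^j C(2,j)·C(7-1-9j, 1) = C(2,0)·C(6,1) = 1·6 = 6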